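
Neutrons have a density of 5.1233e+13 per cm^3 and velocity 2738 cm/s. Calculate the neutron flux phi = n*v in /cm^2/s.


phi = n * v
phi = 5.1233e+13 * 2738
phi = 1.4028e+17 /cm^2/s

1.4028e+17


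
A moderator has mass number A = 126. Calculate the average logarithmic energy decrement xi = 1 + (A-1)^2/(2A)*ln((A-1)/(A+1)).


xi = 1 + (A-1)^2/(2A) * ln((A-1)/(A+1))
xi = 1 + (126-1)^2/(2*126) * ln((126-1)/(126 +1))
xi = 0.015789

0.015789


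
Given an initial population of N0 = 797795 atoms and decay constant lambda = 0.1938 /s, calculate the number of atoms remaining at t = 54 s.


N = N0 * exp(-lambda * t)
N = 797795 * exp(-0.1938 * 54)
N = 22.746

22.746


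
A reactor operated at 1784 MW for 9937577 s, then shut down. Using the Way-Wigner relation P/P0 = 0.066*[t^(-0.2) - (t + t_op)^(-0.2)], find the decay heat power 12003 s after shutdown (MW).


P/P0 = 0.066 * [t^(-0.2) - (t + t_op)^(-0.2)]
P/P0 = 0.066 * [12003^(-0.2) - (12003 + 9937577)^(-0.2)]
P/P0 = 0.066 * [0.1528066 - 0.03985098] = 0.007455071
P = 1784 * 0.007455071 = 13.300 MW

13.300


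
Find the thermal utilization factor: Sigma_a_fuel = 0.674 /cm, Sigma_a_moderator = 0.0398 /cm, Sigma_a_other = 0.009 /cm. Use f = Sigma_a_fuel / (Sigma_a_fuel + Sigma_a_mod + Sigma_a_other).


f = Sigma_a_fuel / (Sigma_a_fuel + Sigma_a_mod + Sigma_a_other)
f = 0.674 / (0.674 + 0.0398 + 0.009)
f = 0.93248

0.93248


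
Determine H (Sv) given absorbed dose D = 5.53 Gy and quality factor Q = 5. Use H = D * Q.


H = D * Q
H = 5.53 * 5
H = 27.650 Sv

27.650


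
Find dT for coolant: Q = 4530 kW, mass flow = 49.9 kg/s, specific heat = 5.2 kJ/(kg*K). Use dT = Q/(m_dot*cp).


dT = Q / (m_dot * cp)
dT = 4530 / (49.9 * 5.2)
dT = 17.458 C

17.458


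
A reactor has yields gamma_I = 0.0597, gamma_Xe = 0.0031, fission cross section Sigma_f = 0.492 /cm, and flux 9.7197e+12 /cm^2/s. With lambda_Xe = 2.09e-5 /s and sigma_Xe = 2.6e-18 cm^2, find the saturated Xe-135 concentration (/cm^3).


Xe_eq = (gamma_I + gamma_Xe) * Sigma_f * phi / (lambda_Xe + sigma_Xe * phi)
Numerator = (0.0597 + 0.0031) * 0.492 * 9.7197e+12 = 3.003154e+11
Denominator = 2.09e-5 + 2.6e-18 * 9.7197e+12 = 4.617122e-05
Xe_eq = 3.003154e+11 / 4.617122e-05 = 6.5044e+15 /cm^3

6.5044e+15


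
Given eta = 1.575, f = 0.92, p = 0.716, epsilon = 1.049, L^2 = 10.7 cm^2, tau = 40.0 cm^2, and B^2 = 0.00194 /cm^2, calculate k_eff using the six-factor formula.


k_inf = eta*f*p*eps = 1.575*0.92*0.716*1.049 = 1.088321
P_TNL = 1/(1 + L^2*B^2) = 1/(1 + 10.7*0.00194) = 0.9796641
P_FNL = exp(-B^2*tau) = exp(-0.00194*40.0) = 0.9253345
k_eff = k_inf * P_TNL * P_FNL = 1.088321 * 0.9796641 * 0.9253345
k_eff = 0.98658

0.98658


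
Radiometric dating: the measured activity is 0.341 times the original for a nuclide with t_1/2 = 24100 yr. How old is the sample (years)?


lambda = ln(2) / t_half = ln(2) / 24100 = 2.876129e-05 /yr
t = -ln(A/A0) / lambda
t = -ln(0.341) / 2.876129e-05
t = 37407 yr

37407


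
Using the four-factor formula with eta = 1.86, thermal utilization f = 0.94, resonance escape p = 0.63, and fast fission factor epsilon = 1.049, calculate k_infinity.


k_inf = eta * f * p * epsilon
k_inf = 1.86 * 0.94 * 0.63 * 1.049
k_inf = 1.1555

1.1555


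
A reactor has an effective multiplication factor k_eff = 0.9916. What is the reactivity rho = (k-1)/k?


rho = (k_eff - 1) / k_eff
rho = (0.9916 - 1) / 0.9916
rho = -0.0084712

-0.0084712


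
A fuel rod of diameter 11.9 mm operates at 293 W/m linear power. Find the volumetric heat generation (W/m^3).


r = D / 2 / 1000 = 11.9 / 2 / 1000 = 0.00595 m
q''' = q' / (pi * r^2)
q''' = 293 / (pi * 0.00595^2)
q''' = 2.6344e+06 W/m^3

2.6344e+06


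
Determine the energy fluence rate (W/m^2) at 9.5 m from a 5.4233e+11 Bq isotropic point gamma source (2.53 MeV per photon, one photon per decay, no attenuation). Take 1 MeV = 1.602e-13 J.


psi = A * E * 1.602e-13 / (4*pi*r^2)
psi = 5.4233e+11 * 2.53 * 1.602e-13 / (4*pi*9.5^2)
psi = 1.9382e-04 W/m^2

1.9382e-04


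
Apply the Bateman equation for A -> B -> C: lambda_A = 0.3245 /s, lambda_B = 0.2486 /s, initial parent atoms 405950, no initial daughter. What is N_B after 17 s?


N_B(t) = lambda_A * N_A0 / (lambda_B - lambda_A) * [exp(-lambda_A*t) - exp(-lambda_B*t)]
exp(-0.3245*17) = 0.004019893; exp(-0.2486*17) = 0.01460779
N_B = 0.3245 * 405950 / (0.2486 - 0.3245) * (0.004019893 - 0.01460779)
N_B = 18376

18376


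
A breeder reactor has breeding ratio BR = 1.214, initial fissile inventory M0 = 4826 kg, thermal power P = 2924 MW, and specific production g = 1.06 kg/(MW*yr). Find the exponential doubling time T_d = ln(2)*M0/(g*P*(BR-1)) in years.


Breeding gain G = BR - 1 = 1.214 - 1 = 0.214
Fissile production rate = g * P * G = 1.06 * 2924 * 0.214 = 663.28016 kg/yr
T_d = ln(2) * M0 / (g * P * G)
T_d = ln(2) * 4826 / 663.28016 = 5.0433 yr

5.0433


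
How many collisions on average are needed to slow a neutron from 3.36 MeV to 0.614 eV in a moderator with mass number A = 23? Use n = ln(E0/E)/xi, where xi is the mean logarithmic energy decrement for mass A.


xi = 1 + (A-1)^2/(2A)*ln((A-1)/(A+1)) = 0.08448899 (for A = 23)
n = ln(E0/E) / xi
n = ln(3.36e6 / 0.614) / 0.08448899
n = ln(5.472313e+06) / 0.08448899 = 183.64

183.64


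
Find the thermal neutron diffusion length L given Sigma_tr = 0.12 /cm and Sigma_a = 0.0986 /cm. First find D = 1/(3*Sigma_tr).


D = 1 / (3 * Sigma_tr) = 1 / (3 * 0.12) = 2.777778 cm
L = sqrt(D / Sigma_a)
L = sqrt(2.777778 / 0.0986)
L = 5.3077 cm

5.3077


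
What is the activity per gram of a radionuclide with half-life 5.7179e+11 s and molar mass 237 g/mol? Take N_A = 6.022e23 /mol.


lambda = ln(2) / t_half = ln(2) / 5.7179e+11 = 1.212241e-12 /s
SA = lambda * N_A / M
SA = 1.212241e-12 * 6.022e23 / 237
SA = 3.0802e+09 Bq/g

3.0802e+09


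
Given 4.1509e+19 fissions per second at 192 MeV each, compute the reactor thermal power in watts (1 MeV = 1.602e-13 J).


P = fission_rate * E_MeV * 1.602e-13
P = 4.1509e+19 * 192 * 1.602e-13
P = 1.2768e+09 W

1.2768e+09


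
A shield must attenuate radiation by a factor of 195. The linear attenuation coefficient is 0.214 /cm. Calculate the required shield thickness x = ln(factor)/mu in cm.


x = ln(factor) / mu
x = ln(195) / 0.214
x = 24.640 cm

24.640


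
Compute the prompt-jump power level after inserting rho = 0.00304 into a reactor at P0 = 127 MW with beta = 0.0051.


P1/P0 = beta / (beta - rho)
P1/P0 = 0.0051 / (0.0051 - 0.00304) = 2.475728
P1 = 127 * 2.475728 = 314.42 MW

314.42


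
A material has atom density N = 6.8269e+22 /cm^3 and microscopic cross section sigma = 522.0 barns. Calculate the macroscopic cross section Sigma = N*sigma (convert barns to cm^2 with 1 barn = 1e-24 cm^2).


Sigma = N * sigma_barns * 1e-24
Sigma = 6.8269e+22 * 522.0 * 1e-24
Sigma = 35.636 /cm

35.636


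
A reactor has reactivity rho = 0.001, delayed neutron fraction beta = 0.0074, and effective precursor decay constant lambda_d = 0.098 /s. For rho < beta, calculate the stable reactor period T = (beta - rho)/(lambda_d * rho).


T = (beta - rho) / (lambda_d * rho)
T = (0.0074 - 0.001) / (0.098 * 0.001)
T = 65.306 s

65.306


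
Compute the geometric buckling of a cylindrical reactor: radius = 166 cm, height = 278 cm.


B^2 = (2.405/R)^2 + (pi/H)^2
B^2 = (2.405/166)^2 + (pi/278)^2
B^2 = 3.3761e-04 /cm^2

3.3761e-04


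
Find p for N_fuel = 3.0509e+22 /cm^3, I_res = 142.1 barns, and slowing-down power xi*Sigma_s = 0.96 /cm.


p = exp(-N * I * 1e-24 / (xi*Sigma_s))
p = exp(-3.0509e+22 * 142.1 * 1e-24 / 0.96)
p = 0.010933

0.010933


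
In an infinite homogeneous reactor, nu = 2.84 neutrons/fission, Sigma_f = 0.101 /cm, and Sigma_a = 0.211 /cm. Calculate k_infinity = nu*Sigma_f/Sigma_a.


k_inf = nu * Sigma_f / Sigma_a
k_inf = 2.84 * 0.101 / 0.211
k_inf = 1.3594

1.3594


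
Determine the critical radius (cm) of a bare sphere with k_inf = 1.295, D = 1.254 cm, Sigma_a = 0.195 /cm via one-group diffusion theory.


L^2 = D / Sigma_a = 1.254 / 0.195 = 6.430769 cm^2
B_m^2 = (k_inf - 1) / L^2 = (1.295 - 1) / 6.430769 = 0.04587321 /cm^2
For a bare sphere: B_g = pi/R, so R_c = pi / sqrt(B_m^2)
R_c = pi / sqrt(0.04587321) = 14.668 cm

14.668


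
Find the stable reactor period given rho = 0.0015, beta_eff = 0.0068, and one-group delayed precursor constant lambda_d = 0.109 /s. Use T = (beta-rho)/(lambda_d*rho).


T = (beta - rho) / (lambda_d * rho)
T = (0.0068 - 0.0015) / (0.109 * 0.0015)
T = 32.416 s

32.416


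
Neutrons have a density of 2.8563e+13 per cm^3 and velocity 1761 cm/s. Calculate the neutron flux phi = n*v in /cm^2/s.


phi = n * v
phi = 2.8563e+13 * 1761
phi = 5.0299e+16 /cm^2/s

5.0299e+16


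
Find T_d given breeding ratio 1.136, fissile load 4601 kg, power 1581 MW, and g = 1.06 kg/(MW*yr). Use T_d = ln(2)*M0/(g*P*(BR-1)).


Breeding gain G = BR - 1 = 1.136 - 1 = 0.136
Fissile production rate = g * P * G = 1.06 * 1581 * 0.136 = 227.91696 kg/yr
T_d = ln(2) * M0 / (g * P * G)
T_d = ln(2) * 4601 / 227.91696 = 13.993 yr

13.993


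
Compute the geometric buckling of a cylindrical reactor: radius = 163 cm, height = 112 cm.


B^2 = (2.405/R)^2 + (pi/H)^2
B^2 = (2.405/163)^2 + (pi/112)^2
B^2 = 0.0010045 /cm^2

0.0010045


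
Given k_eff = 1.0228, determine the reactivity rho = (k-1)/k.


rho = (k_eff - 1) / k_eff
rho = (1.0228 - 1) / 1.0228
rho = 0.022292

0.022292


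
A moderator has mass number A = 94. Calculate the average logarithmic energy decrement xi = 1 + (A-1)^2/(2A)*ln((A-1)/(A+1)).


xi = 1 + (A-1)^2/(2A) * ln((A-1)/(A+1))
xi = 1 + (94-1)^2/(2*94) * ln((94-1)/(94 +1))
xi = 0.021126

0.021126


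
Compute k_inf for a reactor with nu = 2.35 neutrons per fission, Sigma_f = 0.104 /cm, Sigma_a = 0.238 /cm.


k_inf = nu * Sigma_f / Sigma_a
k_inf = 2.35 * 0.104 / 0.238
k_inf = 1.0269

1.0269


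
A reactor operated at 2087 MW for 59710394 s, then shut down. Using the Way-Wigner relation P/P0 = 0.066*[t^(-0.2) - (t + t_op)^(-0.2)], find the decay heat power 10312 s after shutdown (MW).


P/P0 = 0.066 * [t^(-0.2) - (t + t_op)^(-0.2)]
P/P0 = 0.066 * [10312^(-0.2) - (10312 + 59710394)^(-0.2)]
P/P0 = 0.066 * [0.1575184 - 0.02784678] = 0.008558327
P = 2087 * 0.008558327 = 17.861 MW

17.861


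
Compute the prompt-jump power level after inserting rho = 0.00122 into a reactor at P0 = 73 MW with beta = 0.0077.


P1/P0 = beta / (beta - rho)
P1/P0 = 0.0077 / (0.0077 - 0.00122) = 1.188272
P1 = 73 * 1.188272 = 86.744 MW

86.744


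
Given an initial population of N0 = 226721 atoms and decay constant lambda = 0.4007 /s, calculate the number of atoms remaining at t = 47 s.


N = N0 * exp(-lambda * t)
N = 226721 * exp(-0.4007 * 47)
N = 0.0015013

0.0015013


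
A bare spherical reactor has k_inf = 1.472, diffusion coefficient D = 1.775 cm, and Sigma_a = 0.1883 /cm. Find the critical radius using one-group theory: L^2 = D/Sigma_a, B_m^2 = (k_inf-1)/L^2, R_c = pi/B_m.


L^2 = D / Sigma_a = 1.775 / 0.1883 = 9.426447 cm^2
B_m^2 = (k_inf - 1) / L^2 = (1.472 - 1) / 9.426447 = 0.05007189 /cm^2
For a bare sphere: B_g = pi/R, so R_c = pi / sqrt(B_m^2)
R_c = pi / sqrt(0.05007189) = 14.040 cm

14.040


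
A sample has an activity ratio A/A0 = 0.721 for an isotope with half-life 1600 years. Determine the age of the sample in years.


lambda = ln(2) / t_half = ln(2) / 1600 = 4.332170e-04 /yr
t = -ln(A/A0) / lambda
t = -ln(0.721) / 4.332170e-04
t = 755.09 yr

755.09


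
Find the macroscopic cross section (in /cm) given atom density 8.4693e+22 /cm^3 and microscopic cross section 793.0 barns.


Sigma = N * sigma_barns * 1e-24
Sigma = 8.4693e+22 * 793.0 * 1e-24
Sigma = 67.162 /cm

67.162


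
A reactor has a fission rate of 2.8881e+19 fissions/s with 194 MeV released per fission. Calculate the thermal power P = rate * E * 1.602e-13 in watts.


P = fission_rate * E_MeV * 1.602e-13
P = 2.8881e+19 * 194 * 1.602e-13
P = 8.9759e+08 W

8.9759e+08


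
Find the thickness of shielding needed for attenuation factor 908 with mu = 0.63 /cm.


x = ln(factor) / mu
x = ln(908) / 0.63
x = 10.811 cm

10.811


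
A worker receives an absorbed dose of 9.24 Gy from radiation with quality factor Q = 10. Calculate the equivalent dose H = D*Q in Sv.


H = D * Q
H = 9.24 * 10
H = 92.400 Sv

92.400


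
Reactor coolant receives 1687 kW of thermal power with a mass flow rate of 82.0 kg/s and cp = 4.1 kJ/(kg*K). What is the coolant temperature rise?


dT = Q / (m_dot * cp)
dT = 1687 / (82.0 * 4.1)
dT = 5.0178 C

5.0178


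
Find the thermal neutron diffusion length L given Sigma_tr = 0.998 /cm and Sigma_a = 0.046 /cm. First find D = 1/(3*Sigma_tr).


D = 1 / (3 * Sigma_tr) = 1 / (3 * 0.998) = 0.3340013 cm
L = sqrt(D / Sigma_a)
L = sqrt(0.3340013 / 0.046)
L = 2.6946 cm

2.6946


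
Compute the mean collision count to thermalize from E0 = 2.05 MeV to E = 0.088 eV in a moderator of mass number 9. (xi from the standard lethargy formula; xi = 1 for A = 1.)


xi = 1 + (A-1)^2/(2A)*ln((A-1)/(A+1)) = 0.2066007 (for A = 9)
n = ln(E0/E) / xi
n = ln(2.05e6 / 0.088) / 0.2066007
n = ln(2.329545e+07) / 0.2066007 = 82.109

82.109


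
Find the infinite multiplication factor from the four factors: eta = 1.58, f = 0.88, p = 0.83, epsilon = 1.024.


k_inf = eta * f * p * epsilon
k_inf = 1.58 * 0.88 * 0.83 * 1.024
k_inf = 1.1817

1.1817


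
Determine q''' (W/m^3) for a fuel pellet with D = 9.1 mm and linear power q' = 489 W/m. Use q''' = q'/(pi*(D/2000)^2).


r = D / 2 / 1000 = 9.1 / 2 / 1000 = 0.00455 m
q''' = q' / (pi * r^2)
q''' = 489 / (pi * 0.00455^2)
q''' = 7.5186e+06 W/m^3

7.5186e+06


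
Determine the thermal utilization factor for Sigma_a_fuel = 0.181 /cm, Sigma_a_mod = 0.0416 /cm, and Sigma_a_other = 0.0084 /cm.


f = Sigma_a_fuel / (Sigma_a_fuel + Sigma_a_mod + Sigma_a_other)
f = 0.181 / (0.181 + 0.0416 + 0.0084)
f = 0.78355

0.78355


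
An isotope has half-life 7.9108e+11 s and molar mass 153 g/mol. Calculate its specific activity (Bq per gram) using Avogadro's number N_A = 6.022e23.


lambda = ln(2) / t_half = ln(2) / 7.9108e+11 = 8.762036e-13 /s
SA = lambda * N_A / M
SA = 8.762036e-13 * 6.022e23 / 153
SA = 3.4487e+09 Bq/g

3.4487e+09


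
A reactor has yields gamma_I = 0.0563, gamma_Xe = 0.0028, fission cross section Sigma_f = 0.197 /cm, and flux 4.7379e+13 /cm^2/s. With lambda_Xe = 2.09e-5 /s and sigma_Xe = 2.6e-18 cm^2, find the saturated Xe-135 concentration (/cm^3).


Xe_eq = (gamma_I + gamma_Xe) * Sigma_f * phi / (lambda_Xe + sigma_Xe * phi)
Numerator = (0.0563 + 0.0028) * 0.197 * 4.7379e+13 = 5.516195e+11
Denominator = 2.09e-5 + 2.6e-18 * 4.7379e+13 = 1.440854e-04
Xe_eq = 5.516195e+11 / 1.440854e-04 = 3.8284e+15 /cm^3

3.8284e+15


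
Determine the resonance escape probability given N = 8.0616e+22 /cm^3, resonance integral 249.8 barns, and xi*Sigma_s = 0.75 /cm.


p = exp(-N * I * 1e-24 / (xi*Sigma_s))
p = exp(-8.0616e+22 * 249.8 * 1e-24 / 0.75)
p = 2.1826e-12

2.1826e-12


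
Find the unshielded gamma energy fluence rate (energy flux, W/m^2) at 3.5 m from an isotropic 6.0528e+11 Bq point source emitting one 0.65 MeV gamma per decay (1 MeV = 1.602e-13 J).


psi = A * E * 1.602e-13 / (4*pi*r^2)
psi = 6.0528e+11 * 0.65 * 1.602e-13 / (4*pi*3.5^2)
psi = 4.0944e-04 W/m^2

4.0944e-04


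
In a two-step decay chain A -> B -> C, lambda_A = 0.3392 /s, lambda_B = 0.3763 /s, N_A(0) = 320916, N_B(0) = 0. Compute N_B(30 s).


N_B(t) = lambda_A * N_A0 / (lambda_B - lambda_A) * [exp(-lambda_A*t) - exp(-lambda_B*t)]
exp(-0.3392*30) = 3.807320e-05; exp(-0.3763*30) = 1.250978e-05
N_B = 0.3392 * 320916 / (0.3763 - 0.3392) * (3.807320e-05 - 1.250978e-05)
N_B = 75.005

75.005


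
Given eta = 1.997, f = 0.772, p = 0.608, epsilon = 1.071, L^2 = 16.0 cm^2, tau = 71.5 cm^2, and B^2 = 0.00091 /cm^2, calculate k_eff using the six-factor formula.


k_inf = eta*f*p*eps = 1.997*0.772*0.608*1.071 = 1.003895
P_TNL = 1/(1 + L^2*B^2) = 1/(1 + 16.0*0.00091) = 0.9856490
P_FNL = exp(-B^2*tau) = exp(-0.00091*71.5) = 0.9370066
k_eff = k_inf * P_TNL * P_FNL = 1.003895 * 0.9856490 * 0.9370066
k_eff = 0.92716

0.92716


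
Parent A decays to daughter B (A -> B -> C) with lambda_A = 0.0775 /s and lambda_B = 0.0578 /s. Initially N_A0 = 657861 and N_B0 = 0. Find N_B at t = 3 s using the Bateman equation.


N_B(t) = lambda_A * N_A0 / (lambda_B - lambda_A) * [exp(-lambda_A*t) - exp(-lambda_B*t)]
exp(-0.0775*3) = 0.7925497; exp(-0.0578*3) = 0.8408012
N_B = 0.0775 * 657861 / (0.0578 - 0.0775) * (0.7925497 - 0.8408012)
N_B = 124876

124876


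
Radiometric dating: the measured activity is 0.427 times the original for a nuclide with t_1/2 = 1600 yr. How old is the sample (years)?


lambda = ln(2) / t_half = ln(2) / 1600 = 4.332170e-04 /yr
t = -ln(A/A0) / lambda
t = -ln(0.427) / 4.332170e-04
t = 1964.3 yr

1964.3


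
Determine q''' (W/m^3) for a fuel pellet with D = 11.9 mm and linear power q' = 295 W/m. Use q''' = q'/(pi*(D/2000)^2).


r = D / 2 / 1000 = 11.9 / 2 / 1000 = 0.00595 m
q''' = q' / (pi * r^2)
q''' = 295 / (pi * 0.00595^2)
q''' = 2.6524e+06 W/m^3

2.6524e+06


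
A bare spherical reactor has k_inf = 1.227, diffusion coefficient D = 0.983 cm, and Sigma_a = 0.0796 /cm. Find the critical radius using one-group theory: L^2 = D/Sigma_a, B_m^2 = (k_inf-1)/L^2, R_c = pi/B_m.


L^2 = D / Sigma_a = 0.983 / 0.0796 = 12.34925 cm^2
B_m^2 = (k_inf - 1) / L^2 = (1.227 - 1) / 12.34925 = 0.01838168 /cm^2
For a bare sphere: B_g = pi/R, so R_c = pi / sqrt(B_m^2)
R_c = pi / sqrt(0.01838168) = 23.172 cm

23.172


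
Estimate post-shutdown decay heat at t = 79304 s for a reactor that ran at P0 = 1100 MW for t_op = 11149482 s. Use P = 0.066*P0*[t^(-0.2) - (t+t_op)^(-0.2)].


P/P0 = 0.066 * [t^(-0.2) - (t + t_op)^(-0.2)]
P/P0 = 0.066 * [79304^(-0.2) - (79304 + 11149482)^(-0.2)]
P/P0 = 0.066 * [0.1047469 - 0.03889855] = 0.004345991
P = 1100 * 0.004345991 = 4.7806 MW

4.7806


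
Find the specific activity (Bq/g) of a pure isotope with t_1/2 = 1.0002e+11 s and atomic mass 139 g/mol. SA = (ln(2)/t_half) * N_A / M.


lambda = ln(2) / t_half = ln(2) / 1.0002e+11 = 6.930086e-12 /s
SA = lambda * N_A / M
SA = 6.930086e-12 * 6.022e23 / 139
SA = 3.0024e+10 Bq/g

3.0024e+10


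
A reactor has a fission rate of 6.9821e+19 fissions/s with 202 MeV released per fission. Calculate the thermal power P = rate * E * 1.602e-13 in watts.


P = fission_rate * E_MeV * 1.602e-13
P = 6.9821e+19 * 202 * 1.602e-13
P = 2.2594e+09 W

2.2594e+09


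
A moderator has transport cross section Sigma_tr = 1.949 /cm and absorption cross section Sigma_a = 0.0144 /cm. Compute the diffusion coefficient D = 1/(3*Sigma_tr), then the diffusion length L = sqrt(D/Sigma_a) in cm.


D = 1 / (3 * Sigma_tr) = 1 / (3 * 1.949) = 0.1710279 cm
L = sqrt(D / Sigma_a)
L = sqrt(0.1710279 / 0.0144)
L = 3.4463 cm

3.4463


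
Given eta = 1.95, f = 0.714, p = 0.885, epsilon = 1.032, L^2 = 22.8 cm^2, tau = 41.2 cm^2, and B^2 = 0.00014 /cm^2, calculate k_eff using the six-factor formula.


k_inf = eta*f*p*eps = 1.95*0.714*0.885*1.032 = 1.271615
P_TNL = 1/(1 + L^2*B^2) = 1/(1 + 22.8*0.00014) = 0.9968182
P_FNL = exp(-B^2*tau) = exp(-0.00014*41.2) = 0.9942486
k_eff = k_inf * P_TNL * P_FNL = 1.271615 * 0.9968182 * 0.9942486
k_eff = 1.2603

1.2603


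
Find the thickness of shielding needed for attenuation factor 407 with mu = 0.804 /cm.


x = ln(factor) / mu
x = ln(407) / 0.804
x = 7.4736 cm

7.4736


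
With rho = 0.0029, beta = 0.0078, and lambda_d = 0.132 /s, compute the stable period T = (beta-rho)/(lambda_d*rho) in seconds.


T = (beta - rho) / (lambda_d * rho)
T = (0.0078 - 0.0029) / (0.132 * 0.0029)
T = 12.800 s

12.800


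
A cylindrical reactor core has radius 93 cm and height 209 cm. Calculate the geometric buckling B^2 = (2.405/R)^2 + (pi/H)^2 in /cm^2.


B^2 = (2.405/R)^2 + (pi/H)^2
B^2 = (2.405/93)^2 + (pi/209)^2
B^2 = 8.9470e-04 /cm^2

8.9470e-04


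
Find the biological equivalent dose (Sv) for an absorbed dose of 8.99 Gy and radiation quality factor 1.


H = D * Q
H = 8.99 * 1
H = 8.9900 Sv

8.9900


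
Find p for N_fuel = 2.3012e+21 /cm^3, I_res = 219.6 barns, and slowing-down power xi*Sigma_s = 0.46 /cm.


p = exp(-N * I * 1e-24 / (xi*Sigma_s))
p = exp(-2.3012e+21 * 219.6 * 1e-24 / 0.46)
p = 0.33335

0.33335


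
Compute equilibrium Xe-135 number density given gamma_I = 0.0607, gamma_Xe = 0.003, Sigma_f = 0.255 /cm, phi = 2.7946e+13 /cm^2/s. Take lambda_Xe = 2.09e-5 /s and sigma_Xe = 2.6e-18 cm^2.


Xe_eq = (gamma_I + gamma_Xe) * Sigma_f * phi / (lambda_Xe + sigma_Xe * phi)
Numerator = (0.0607 + 0.003) * 0.255 * 2.7946e+13 = 4.539409e+11
Denominator = 2.09e-5 + 2.6e-18 * 2.7946e+13 = 9.355960e-05
Xe_eq = 4.539409e+11 / 9.355960e-05 = 4.8519e+15 /cm^3

4.8519e+15


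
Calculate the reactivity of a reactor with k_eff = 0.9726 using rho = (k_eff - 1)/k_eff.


rho = (k_eff - 1) / k_eff
rho = (0.9726 - 1) / 0.9726
rho = -0.028172

-0.028172


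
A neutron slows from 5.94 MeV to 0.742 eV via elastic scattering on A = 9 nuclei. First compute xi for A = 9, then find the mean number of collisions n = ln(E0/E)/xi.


xi = 1 + (A-1)^2/(2A)*ln((A-1)/(A+1)) = 0.2066007 (for A = 9)
n = ln(E0/E) / xi
n = ln(5.94e6 / 0.742) / 0.2066007
n = ln(8.005391e+06) / 0.2066007 = 76.939

76.939


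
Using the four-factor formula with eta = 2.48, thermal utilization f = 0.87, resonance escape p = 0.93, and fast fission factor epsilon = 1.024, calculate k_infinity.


k_inf = eta * f * p * epsilon
k_inf = 2.48 * 0.87 * 0.93 * 1.024
k_inf = 2.0547

2.0547


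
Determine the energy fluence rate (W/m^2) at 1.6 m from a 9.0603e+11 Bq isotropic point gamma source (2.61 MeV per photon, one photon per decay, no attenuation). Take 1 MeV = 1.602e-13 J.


psi = A * E * 1.602e-13 / (4*pi*r^2)
psi = 9.0603e+11 * 2.61 * 1.602e-13 / (4*pi*1.6^2)
psi = 0.011776 W/m^2

0.011776


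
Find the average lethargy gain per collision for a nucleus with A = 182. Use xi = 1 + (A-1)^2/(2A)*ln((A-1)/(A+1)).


xi = 1 + (A-1)^2/(2A) * ln((A-1)/(A+1))
xi = 1 + (182-1)^2/(2*182) * ln((182-1)/(182 +1))
xi = 0.010949

0.010949


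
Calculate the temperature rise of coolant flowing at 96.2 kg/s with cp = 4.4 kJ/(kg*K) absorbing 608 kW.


dT = Q / (m_dot * cp)
dT = 608 / (96.2 * 4.4)
dT = 1.4364 C

1.4364


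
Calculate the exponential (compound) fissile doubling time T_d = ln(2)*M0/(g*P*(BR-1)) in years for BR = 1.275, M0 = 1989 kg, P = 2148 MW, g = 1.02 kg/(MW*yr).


Breeding gain G = BR - 1 = 1.275 - 1 = 0.275
Fissile production rate = g * P * G = 1.02 * 2148 * 0.275 = 602.514 kg/yr
T_d = ln(2) * M0 / (g * P * G)
T_d = ln(2) * 1989 / 602.514 = 2.2882 yr

2.2882


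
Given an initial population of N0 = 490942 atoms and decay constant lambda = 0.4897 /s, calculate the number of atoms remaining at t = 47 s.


N = N0 * exp(-lambda * t)
N = 490942 * exp(-0.4897 * 47)
N = 4.9585e-05

4.9585e-05


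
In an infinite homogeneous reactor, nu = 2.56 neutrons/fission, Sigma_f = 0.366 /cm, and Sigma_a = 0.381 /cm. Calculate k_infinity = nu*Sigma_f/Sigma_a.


k_inf = nu * Sigma_f / Sigma_a
k_inf = 2.56 * 0.366 / 0.381
k_inf = 2.4592

2.4592


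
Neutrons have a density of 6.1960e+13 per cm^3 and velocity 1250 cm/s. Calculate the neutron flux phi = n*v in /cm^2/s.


phi = n * v
phi = 6.1960e+13 * 1250
phi = 7.7450e+16 /cm^2/s

7.7450e+16


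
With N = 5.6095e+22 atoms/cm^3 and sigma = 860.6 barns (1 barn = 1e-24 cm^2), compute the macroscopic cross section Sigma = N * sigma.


Sigma = N * sigma_barns * 1e-24
Sigma = 5.6095e+22 * 860.6 * 1e-24
Sigma = 48.275 /cm

48.275


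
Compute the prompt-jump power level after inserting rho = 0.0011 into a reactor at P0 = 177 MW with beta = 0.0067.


P1/P0 = beta / (beta - rho)
P1/P0 = 0.0067 / (0.0067 - 0.0011) = 1.196429
P1 = 177 * 1.196429 = 211.77 MW

211.77


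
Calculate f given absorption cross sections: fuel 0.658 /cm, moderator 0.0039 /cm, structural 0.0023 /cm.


f = Sigma_a_fuel / (Sigma_a_fuel + Sigma_a_mod + Sigma_a_other)
f = 0.658 / (0.658 + 0.0039 + 0.0023)
f = 0.99067

0.99067


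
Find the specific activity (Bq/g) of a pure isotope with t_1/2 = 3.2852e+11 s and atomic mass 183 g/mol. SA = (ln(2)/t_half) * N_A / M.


lambda = ln(2) / t_half = ln(2) / 3.2852e+11 = 2.109909e-12 /s
SA = lambda * N_A / M
SA = 2.109909e-12 * 6.022e23 / 183
SA = 6.9431e+09 Bq/g

6.9431e+09


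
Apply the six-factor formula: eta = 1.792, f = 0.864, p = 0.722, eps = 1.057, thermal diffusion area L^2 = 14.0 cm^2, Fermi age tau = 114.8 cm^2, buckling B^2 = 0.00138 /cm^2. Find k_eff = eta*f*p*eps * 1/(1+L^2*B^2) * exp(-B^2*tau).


k_inf = eta*f*p*eps = 1.792*0.864*0.722*1.057 = 1.181582
P_TNL = 1/(1 + L^2*B^2) = 1/(1 + 14.0*0.00138) = 0.9810462
P_FNL = exp(-B^2*tau) = exp(-0.00138*114.8) = 0.8534878
k_eff = k_inf * P_TNL * P_FNL = 1.181582 * 0.9810462 * 0.8534878
k_eff = 0.98935

0.98935


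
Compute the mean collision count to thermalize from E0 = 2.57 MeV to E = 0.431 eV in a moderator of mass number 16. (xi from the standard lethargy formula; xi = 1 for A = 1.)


xi = 1 + (A-1)^2/(2A)*ln((A-1)/(A+1)) = 0.1199467 (for A = 16)
n = ln(E0/E) / xi
n = ln(2.57e6 / 0.431) / 0.1199467
n = ln(5.962877e+06) / 0.1199467 = 130.07

130.07


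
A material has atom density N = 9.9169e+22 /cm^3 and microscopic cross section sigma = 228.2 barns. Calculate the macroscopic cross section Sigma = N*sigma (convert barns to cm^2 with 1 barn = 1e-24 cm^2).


Sigma = N * sigma_barns * 1e-24
Sigma = 9.9169e+22 * 228.2 * 1e-24
Sigma = 22.630 /cm

22.630


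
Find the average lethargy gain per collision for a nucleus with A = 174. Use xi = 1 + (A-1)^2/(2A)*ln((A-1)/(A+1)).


xi = 1 + (A-1)^2/(2A) * ln((A-1)/(A+1))
xi = 1 + (174-1)^2/(2*174) * ln((174-1)/(174 +1))
xi = 0.011450

0.011450


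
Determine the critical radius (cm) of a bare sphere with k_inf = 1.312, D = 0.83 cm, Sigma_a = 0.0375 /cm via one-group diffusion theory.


L^2 = D / Sigma_a = 0.83 / 0.0375 = 22.13333 cm^2
B_m^2 = (k_inf - 1) / L^2 = (1.312 - 1) / 22.13333 = 0.01409639 /cm^2
For a bare sphere: B_g = pi/R, so R_c = pi / sqrt(B_m^2)
R_c = pi / sqrt(0.01409639) = 26.460 cm

26.460


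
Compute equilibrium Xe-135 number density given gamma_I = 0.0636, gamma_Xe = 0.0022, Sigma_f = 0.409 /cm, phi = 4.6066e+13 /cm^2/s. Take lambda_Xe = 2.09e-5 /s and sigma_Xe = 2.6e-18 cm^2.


Xe_eq = (gamma_I + gamma_Xe) * Sigma_f * phi / (lambda_Xe + sigma_Xe * phi)
Numerator = (0.0636 + 0.0022) * 0.409 * 4.6066e+13 = 1.239737e+12
Denominator = 2.09e-5 + 2.6e-18 * 4.6066e+13 = 1.406716e-04
Xe_eq = 1.239737e+12 / 1.406716e-04 = 8.8130e+15 /cm^3

8.8130e+15


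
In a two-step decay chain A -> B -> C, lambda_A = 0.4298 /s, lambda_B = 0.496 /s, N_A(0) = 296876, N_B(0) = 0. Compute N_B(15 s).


N_B(t) = lambda_A * N_A0 / (lambda_B - lambda_A) * [exp(-lambda_A*t) - exp(-lambda_B*t)]
exp(-0.4298*15) = 0.001585271; exp(-0.496*15) = 5.872852e-04
N_B = 0.4298 * 296876 / (0.496 - 0.4298) * (0.001585271 - 5.872852e-04)
N_B = 1923.6

1923.6


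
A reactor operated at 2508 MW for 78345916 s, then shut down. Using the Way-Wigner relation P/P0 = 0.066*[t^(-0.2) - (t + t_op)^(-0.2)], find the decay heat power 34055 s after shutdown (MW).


P/P0 = 0.066 * [t^(-0.2) - (t + t_op)^(-0.2)]
P/P0 = 0.066 * [34055^(-0.2) - (34055 + 78345916)^(-0.2)]
P/P0 = 0.066 * [0.1240406 - 0.02637297] = 0.006446064
P = 2508 * 0.006446064 = 16.167 MW

16.167


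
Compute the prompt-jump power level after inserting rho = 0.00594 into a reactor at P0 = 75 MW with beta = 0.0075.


P1/P0 = beta / (beta - rho)
P1/P0 = 0.0075 / (0.0075 - 0.00594) = 4.807692
P1 = 75 * 4.807692 = 360.58 MW

360.58


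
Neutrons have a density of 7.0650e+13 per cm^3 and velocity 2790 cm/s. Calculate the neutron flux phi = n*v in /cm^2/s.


phi = n * v
phi = 7.0650e+13 * 2790
phi = 1.9711e+17 /cm^2/s

1.9711e+17


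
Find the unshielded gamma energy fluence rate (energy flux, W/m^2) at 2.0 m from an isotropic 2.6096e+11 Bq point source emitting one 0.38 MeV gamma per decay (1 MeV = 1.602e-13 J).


psi = A * E * 1.602e-13 / (4*pi*r^2)
psi = 2.6096e+11 * 0.38 * 1.602e-13 / (4*pi*2.0^2)
psi = 3.1605e-04 W/m^2

3.1605e-04


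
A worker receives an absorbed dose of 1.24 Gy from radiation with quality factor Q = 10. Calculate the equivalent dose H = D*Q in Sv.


H = D * Q
H = 1.24 * 10
H = 12.400 Sv

12.400


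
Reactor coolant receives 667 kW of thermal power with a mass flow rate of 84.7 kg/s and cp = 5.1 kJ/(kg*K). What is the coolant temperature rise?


dT = Q / (m_dot * cp)
dT = 667 / (84.7 * 5.1)
dT = 1.5441 C

1.5441


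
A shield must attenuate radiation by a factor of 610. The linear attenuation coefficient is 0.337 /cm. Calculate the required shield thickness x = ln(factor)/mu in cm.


x = ln(factor) / mu
x = ln(610) / 0.337
x = 19.031 cm

19.031


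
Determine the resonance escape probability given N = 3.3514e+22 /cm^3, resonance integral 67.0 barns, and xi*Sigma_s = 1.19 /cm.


p = exp(-N * I * 1e-24 / (xi*Sigma_s))
p = exp(-3.3514e+22 * 67.0 * 1e-24 / 1.19)
p = 0.15154

0.15154


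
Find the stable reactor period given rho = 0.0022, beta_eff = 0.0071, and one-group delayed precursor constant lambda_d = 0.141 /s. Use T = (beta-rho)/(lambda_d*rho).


T = (beta - rho) / (lambda_d * rho)
T = (0.0071 - 0.0022) / (0.141 * 0.0022)
T = 15.796 s

15.796


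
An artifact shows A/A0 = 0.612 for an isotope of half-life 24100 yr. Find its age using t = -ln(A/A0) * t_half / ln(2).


lambda = ln(2) / t_half = ln(2) / 24100 = 2.876129e-05 /yr
t = -ln(A/A0) / lambda
t = -ln(0.612) / 2.876129e-05
t = 17072 yr

17072


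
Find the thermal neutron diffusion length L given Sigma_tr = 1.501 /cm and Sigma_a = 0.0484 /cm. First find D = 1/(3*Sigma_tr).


D = 1 / (3 * Sigma_tr) = 1 / (3 * 1.501) = 0.2220742 cm
L = sqrt(D / Sigma_a)
L = sqrt(0.2220742 / 0.0484)
L = 2.1420 cm

2.1420


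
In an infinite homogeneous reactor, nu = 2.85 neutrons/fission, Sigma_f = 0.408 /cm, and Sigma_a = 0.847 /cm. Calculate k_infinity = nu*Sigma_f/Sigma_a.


k_inf = nu * Sigma_f / Sigma_a
k_inf = 2.85 * 0.408 / 0.847
k_inf = 1.3728

1.3728


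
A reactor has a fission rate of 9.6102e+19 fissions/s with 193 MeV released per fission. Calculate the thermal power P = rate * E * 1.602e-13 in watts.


P = fission_rate * E_MeV * 1.602e-13
P = 9.6102e+19 * 193 * 1.602e-13
P = 2.9713e+09 W

2.9713e+09


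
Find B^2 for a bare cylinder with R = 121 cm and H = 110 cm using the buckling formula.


B^2 = (2.405/R)^2 + (pi/H)^2
B^2 = (2.405/121)^2 + (pi/110)^2
B^2 = 0.0012107 /cm^2

0.0012107


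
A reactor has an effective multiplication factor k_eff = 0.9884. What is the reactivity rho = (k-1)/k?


rho = (k_eff - 1) / k_eff
rho = (0.9884 - 1) / 0.9884
rho = -0.011736

-0.011736


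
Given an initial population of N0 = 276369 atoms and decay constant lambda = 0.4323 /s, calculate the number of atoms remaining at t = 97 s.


N = N0 * exp(-lambda * t)
N = 276369 * exp(-0.4323 * 97)
N = 1.6989e-13

1.6989e-13


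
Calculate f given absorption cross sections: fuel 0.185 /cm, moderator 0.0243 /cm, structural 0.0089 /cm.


f = Sigma_a_fuel / (Sigma_a_fuel + Sigma_a_mod + Sigma_a_other)
f = 0.185 / (0.185 + 0.0243 + 0.0089)
f = 0.84785

0.84785


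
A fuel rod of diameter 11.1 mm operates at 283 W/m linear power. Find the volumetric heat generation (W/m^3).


r = D / 2 / 1000 = 11.1 / 2 / 1000 = 0.00555 m
q''' = q' / (pi * r^2)
q''' = 283 / (pi * 0.00555^2)
q''' = 2.9245e+06 W/m^3

2.9245e+06


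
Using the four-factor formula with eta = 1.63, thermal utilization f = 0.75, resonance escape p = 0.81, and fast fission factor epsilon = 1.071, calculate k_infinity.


k_inf = eta * f * p * epsilon
k_inf = 1.63 * 0.75 * 0.81 * 1.071
k_inf = 1.0605

1.0605


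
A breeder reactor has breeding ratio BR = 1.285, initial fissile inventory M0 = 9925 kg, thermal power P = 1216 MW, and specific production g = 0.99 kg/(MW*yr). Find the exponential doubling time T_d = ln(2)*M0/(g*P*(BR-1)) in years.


Breeding gain G = BR - 1 = 1.285 - 1 = 0.285
Fissile production rate = g * P * G = 0.99 * 1216 * 0.285 = 343.0944 kg/yr
T_d = ln(2) * M0 / (g * P * G)
T_d = ln(2) * 9925 / 343.0944 = 20.051 yr

20.051


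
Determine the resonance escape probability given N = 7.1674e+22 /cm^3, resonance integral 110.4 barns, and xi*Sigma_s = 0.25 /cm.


p = exp(-N * I * 1e-24 / (xi*Sigma_s))
p = exp(-7.1674e+22 * 110.4 * 1e-24 / 0.25)
p = 1.7949e-14

1.7949e-14


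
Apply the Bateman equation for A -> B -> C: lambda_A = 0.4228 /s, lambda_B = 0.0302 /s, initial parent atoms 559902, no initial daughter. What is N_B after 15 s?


N_B(t) = lambda_A * N_A0 / (lambda_B - lambda_A) * [exp(-lambda_A*t) - exp(-lambda_B*t)]
exp(-0.4228*15) = 0.001760777; exp(-0.0302*15) = 0.6357181
N_B = 0.4228 * 559902 / (0.0302 - 0.4228) * (0.001760777 - 0.6357181)
N_B = 382258

382258


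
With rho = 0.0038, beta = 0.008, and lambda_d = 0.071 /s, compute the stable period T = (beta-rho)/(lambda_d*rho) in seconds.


T = (beta - rho) / (lambda_d * rho)
T = (0.008 - 0.0038) / (0.071 * 0.0038)
T = 15.567 s

15.567


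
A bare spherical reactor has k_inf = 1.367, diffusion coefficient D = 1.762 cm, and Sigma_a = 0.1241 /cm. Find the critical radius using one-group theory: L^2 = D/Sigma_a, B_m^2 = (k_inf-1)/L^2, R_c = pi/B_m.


L^2 = D / Sigma_a = 1.762 / 0.1241 = 14.19823 cm^2
B_m^2 = (k_inf - 1) / L^2 = (1.367 - 1) / 14.19823 = 0.02584829 /cm^2
For a bare sphere: B_g = pi/R, so R_c = pi / sqrt(B_m^2)
R_c = pi / sqrt(0.02584829) = 19.540 cm

19.540


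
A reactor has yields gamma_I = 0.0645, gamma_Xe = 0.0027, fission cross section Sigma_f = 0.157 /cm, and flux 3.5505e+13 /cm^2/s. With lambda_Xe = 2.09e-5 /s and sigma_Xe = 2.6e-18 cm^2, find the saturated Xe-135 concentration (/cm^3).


Xe_eq = (gamma_I + gamma_Xe) * Sigma_f * phi / (lambda_Xe + sigma_Xe * phi)
Numerator = (0.0645 + 0.0027) * 0.157 * 3.5505e+13 = 3.745920e+11
Denominator = 2.09e-5 + 2.6e-18 * 3.5505e+13 = 1.132130e-04
Xe_eq = 3.745920e+11 / 1.132130e-04 = 3.3087e+15 /cm^3

3.3087e+15


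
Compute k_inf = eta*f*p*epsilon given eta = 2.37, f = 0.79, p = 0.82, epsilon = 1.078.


k_inf = eta * f * p * epsilon
k_inf = 2.37 * 0.79 * 0.82 * 1.078
k_inf = 1.6550

1.6550


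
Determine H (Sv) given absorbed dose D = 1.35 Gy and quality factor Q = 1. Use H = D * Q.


H = D * Q
H = 1.35 * 1
H = 1.3500 Sv

1.3500


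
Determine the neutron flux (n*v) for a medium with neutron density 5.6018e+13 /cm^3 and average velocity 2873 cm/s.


phi = n * v
phi = 5.6018e+13 * 2873
phi = 1.6094e+17 /cm^2/s

1.6094e+17


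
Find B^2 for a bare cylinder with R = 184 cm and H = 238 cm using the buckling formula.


B^2 = (2.405/R)^2 + (pi/H)^2
B^2 = (2.405/184)^2 + (pi/238)^2
B^2 = 3.4508e-04 /cm^2

3.4508e-04


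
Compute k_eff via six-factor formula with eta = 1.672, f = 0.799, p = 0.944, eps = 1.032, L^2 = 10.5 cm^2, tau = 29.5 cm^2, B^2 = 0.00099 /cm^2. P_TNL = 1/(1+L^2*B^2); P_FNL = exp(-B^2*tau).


k_inf = eta*f*p*eps = 1.672*0.799*0.944*1.032 = 1.301472
P_TNL = 1/(1 + L^2*B^2) = 1/(1 + 10.5*0.00099) = 0.9897119
P_FNL = exp(-B^2*tau) = exp(-0.00099*29.5) = 0.9712173
k_eff = k_inf * P_TNL * P_FNL = 1.301472 * 0.9897119 * 0.9712173
k_eff = 1.2510

1.2510


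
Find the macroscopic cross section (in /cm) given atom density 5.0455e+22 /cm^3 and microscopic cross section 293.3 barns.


Sigma = N * sigma_barns * 1e-24
Sigma = 5.0455e+22 * 293.3 * 1e-24
Sigma = 14.798 /cm

14.798


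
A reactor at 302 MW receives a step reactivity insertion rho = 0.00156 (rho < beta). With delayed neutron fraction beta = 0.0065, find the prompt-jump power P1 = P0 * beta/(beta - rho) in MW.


P1/P0 = beta / (beta - rho)
P1/P0 = 0.0065 / (0.0065 - 0.00156) = 1.315789
P1 = 302 * 1.315789 = 397.37 MW

397.37


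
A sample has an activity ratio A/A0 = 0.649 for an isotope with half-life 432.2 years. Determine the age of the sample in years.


lambda = ln(2) / t_half = ln(2) / 432.2 = 0.001603765 /yr
t = -ln(A/A0) / lambda
t = -ln(0.649) / 0.001603765
t = 269.57 yr

269.57


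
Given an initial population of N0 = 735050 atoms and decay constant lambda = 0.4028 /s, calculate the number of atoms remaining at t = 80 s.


N = N0 * exp(-lambda * t)
N = 735050 * exp(-0.4028 * 80)
N = 7.4407e-09

7.4407e-09


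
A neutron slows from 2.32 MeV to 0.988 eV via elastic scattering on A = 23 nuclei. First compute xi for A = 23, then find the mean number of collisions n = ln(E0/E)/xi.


xi = 1 + (A-1)^2/(2A)*ln((A-1)/(A+1)) = 0.08448899 (for A = 23)
n = ln(E0/E) / xi
n = ln(2.32e6 / 0.988) / 0.08448899
n = ln(2.348178e+06) / 0.08448899 = 173.62

173.62


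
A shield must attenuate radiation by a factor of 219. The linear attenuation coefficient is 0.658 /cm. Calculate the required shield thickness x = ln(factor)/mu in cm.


x = ln(factor) / mu
x = ln(219) / 0.658
x = 8.1901 cm

8.1901


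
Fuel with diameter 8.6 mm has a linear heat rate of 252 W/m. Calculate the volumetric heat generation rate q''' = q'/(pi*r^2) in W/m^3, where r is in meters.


r = D / 2 / 1000 = 8.6 / 2 / 1000 = 0.0043 m
q''' = q' / (pi * r^2)
q''' = 252 / (pi * 0.0043^2)
q''' = 4.3382e+06 W/m^3

4.3382e+06


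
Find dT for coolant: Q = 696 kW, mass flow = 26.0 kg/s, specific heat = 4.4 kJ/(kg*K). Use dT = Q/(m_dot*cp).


dT = Q / (m_dot * cp)
dT = 696 / (26.0 * 4.4)
dT = 6.0839 C

6.0839


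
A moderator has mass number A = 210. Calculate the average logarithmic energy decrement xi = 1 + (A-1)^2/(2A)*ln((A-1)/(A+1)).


xi = 1 + (A-1)^2/(2A) * ln((A-1)/(A+1))
xi = 1 + (210-1)^2/(2*210) * ln((210-1)/(210 +1))
xi = 0.0094936

0.0094936


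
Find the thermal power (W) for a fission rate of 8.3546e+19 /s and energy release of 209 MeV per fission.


P = fission_rate * E_MeV * 1.602e-13
P = 8.3546e+19 * 209 * 1.602e-13
P = 2.7973e+09 W

2.7973e+09


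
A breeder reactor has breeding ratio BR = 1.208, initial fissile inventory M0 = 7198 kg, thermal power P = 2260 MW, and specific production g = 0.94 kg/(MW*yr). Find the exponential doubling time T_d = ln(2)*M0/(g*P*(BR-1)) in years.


Breeding gain G = BR - 1 = 1.208 - 1 = 0.208
Fissile production rate = g * P * G = 0.94 * 2260 * 0.208 = 441.8752 kg/yr
T_d = ln(2) * M0 / (g * P * G)
T_d = ln(2) * 7198 / 441.8752 = 11.291 yr

11.291


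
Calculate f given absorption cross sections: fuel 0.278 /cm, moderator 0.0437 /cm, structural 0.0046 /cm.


f = Sigma_a_fuel / (Sigma_a_fuel + Sigma_a_mod + Sigma_a_other)
f = 0.278 / (0.278 + 0.0437 + 0.0046)
f = 0.85198

0.85198


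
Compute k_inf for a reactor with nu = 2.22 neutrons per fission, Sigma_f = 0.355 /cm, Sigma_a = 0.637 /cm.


k_inf = nu * Sigma_f / Sigma_a
k_inf = 2.22 * 0.355 / 0.637
k_inf = 1.2372

1.2372


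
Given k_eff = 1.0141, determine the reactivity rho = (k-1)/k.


rho = (k_eff - 1) / k_eff
rho = (1.0141 - 1) / 1.0141
rho = 0.013904

0.013904


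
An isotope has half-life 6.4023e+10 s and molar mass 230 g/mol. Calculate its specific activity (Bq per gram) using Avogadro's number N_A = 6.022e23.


lambda = ln(2) / t_half = ln(2) / 6.4023e+10 = 1.082653e-11 /s
SA = lambda * N_A / M
SA = 1.082653e-11 * 6.022e23 / 230
SA = 2.8347e+10 Bq/g

2.8347e+10


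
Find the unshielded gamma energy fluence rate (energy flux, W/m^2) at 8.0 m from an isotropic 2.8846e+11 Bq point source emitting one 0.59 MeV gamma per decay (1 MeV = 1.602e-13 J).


psi = A * E * 1.602e-13 / (4*pi*r^2)
psi = 2.8846e+11 * 0.59 * 1.602e-13 / (4*pi*8.0^2)
psi = 3.3901e-05 W/m^2

3.3901e-05


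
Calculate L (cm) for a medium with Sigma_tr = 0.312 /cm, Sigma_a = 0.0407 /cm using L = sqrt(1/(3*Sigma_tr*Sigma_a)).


D = 1 / (3 * Sigma_tr) = 1 / (3 * 0.312) = 1.068376 cm
L = sqrt(D / Sigma_a)
L = sqrt(1.068376 / 0.0407)
L = 5.1235 cm

5.1235
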